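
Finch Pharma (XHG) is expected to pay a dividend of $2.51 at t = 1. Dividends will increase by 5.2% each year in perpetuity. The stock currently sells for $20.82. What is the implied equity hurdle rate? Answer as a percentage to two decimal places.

17.26%

Rearranging the constant-growth DDM: r = D₁/P₀ + g.
r = 2.5100 / 20.82 + 0.052 = 0.12056 + 0.052 = 0.17256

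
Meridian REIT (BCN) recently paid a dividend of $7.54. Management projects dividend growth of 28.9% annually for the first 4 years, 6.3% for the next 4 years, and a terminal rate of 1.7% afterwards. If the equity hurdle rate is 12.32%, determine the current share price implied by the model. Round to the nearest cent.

Three-stage DDM. Project D₁…D_8; terminal Gordon value at t=8 with g = 0.017; discount at r = 0.1232.
D_1 = 9.7191
D_2 = 12.5279
D_3 = 16.1484
D_4 = 20.8153
D_5 = 22.1267
D_6 = 23.5207
D_7 = 25.0025
D_8 = 26.5776
TV_8 = 27.0294/(0.1232−0.017) = 254.5145
P₀ = Σ Dₜ/(1+r)ᵗ + TV_8/(1+r)^8 = 189.2021

$189.20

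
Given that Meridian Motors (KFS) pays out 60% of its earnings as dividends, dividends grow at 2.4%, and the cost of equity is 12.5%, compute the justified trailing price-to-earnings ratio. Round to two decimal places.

6.08

Justified trailing P/E = b(1+g)/(r−g) = 0.60×(1+0.024)/(0.125−0.024) = 6.0832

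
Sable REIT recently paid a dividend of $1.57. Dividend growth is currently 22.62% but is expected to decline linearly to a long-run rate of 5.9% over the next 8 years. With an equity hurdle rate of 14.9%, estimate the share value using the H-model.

H-model: P₀ = D₀[(1+g_L) + H(g_S−g_L)]/(r−g_L), with H = 8/2 = 4.
P₀ = 1.57 × [(1+0.059) + 4×(0.2262−0.059)] / (0.149−0.059)
   = 1.57 × 1.7278 / 0.09 = 30.1405

$30.14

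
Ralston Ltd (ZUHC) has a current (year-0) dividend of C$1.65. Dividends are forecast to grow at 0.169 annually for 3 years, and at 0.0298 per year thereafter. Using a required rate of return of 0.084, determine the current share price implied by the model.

Two-stage DDM. Project D₁…D_3 at 0.169, terminal growth 0.0298, discount at r = 0.084.
D_1 = 1.9288
D_2 = 2.2548
D_3 = 2.6359
Terminal value at t=3: TV = D_4/(r−g) = 2.7144/(0.084−0.0298) = 50.0819
P₀ = 1.9288/(1+0.084)^1 + 2.2548/(1+0.084)^2 + 2.6359/(1+0.084)^3 + 50.0819/(1+0.084)^3 = 45.0858

C$45.09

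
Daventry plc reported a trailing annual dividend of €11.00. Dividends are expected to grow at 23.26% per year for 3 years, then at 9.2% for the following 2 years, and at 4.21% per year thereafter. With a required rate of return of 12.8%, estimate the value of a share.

Three-stage DDM. Project D₁…D_5; terminal Gordon value at t=5 with g = 0.0421; discount at r = 0.128.
D_1 = 13.5586
D_2 = 16.7123
D_3 = 20.5996
D_4 = 22.4948
D_5 = 24.5643
TV_5 = 25.5985/(0.128−0.0421) = 298.0030
P₀ = Σ Dₜ/(1+r)ᵗ + TV_5/(1+r)^5 = 230.0362

€230.04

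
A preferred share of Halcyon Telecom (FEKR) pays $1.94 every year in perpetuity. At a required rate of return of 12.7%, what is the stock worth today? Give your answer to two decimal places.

Zero-growth DDM (perpetuity): P₀ = D/r = 1.94 / 0.127 = 15.2756

$15.28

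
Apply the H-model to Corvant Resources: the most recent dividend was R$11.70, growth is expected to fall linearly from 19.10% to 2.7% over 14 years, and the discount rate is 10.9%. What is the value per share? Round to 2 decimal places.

H-model: P₀ = D₀[(1+g_L) + H(g_S−g_L)]/(r−g_L), with H = 14/2 = 7.
P₀ = 11.70 × [(1+0.027) + 7×(0.191−0.027)] / (0.109−0.027)
   = 11.70 × 2.1750 / 0.082 = 310.3354

R$310.34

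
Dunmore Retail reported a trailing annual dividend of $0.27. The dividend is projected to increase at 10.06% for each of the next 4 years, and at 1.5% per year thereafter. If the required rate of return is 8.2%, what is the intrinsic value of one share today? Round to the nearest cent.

Two-stage DDM. Project D₁…D_4 at 0.1006, terminal growth 0.015, discount at r = 0.082.
D_1 = 0.2972
D_2 = 0.3271
D_3 = 0.3600
D_4 = 0.3962
Terminal value at t=4: TV = D_5/(r−g) = 0.4021/(0.082−0.015) = 6.0017
P₀ = 0.2972/(1+0.082)^1 + 0.3271/(1+0.082)^2 + 0.3600/(1+0.082)^3 + 0.3962/(1+0.082)^4 + 6.0017/(1+0.082)^4 = 5.5061

$5.51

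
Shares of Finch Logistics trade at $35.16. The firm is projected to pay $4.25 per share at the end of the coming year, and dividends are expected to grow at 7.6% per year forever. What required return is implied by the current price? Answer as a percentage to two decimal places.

Rearranging the constant-growth DDM: r = D₁/P₀ + g.
r = 4.2500 / 35.16 + 0.076 = 0.12088 + 0.076 = 0.19688

19.69%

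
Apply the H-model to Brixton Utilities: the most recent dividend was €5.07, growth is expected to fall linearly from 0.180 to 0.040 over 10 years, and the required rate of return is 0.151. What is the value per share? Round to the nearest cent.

H-model: P₀ = D₀[(1+g_L) + H(g_S−g_L)]/(r−g_L), with H = 10/2 = 5.
P₀ = 5.07 × [(1+0.04) + 5×(0.18−0.04)] / (0.151−0.04)
   = 5.07 × 1.7400 / 0.111 = 79.4757

€79.48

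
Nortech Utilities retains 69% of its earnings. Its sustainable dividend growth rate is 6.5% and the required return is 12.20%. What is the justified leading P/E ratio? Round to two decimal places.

5.44

Payout ratio b = 1 − 0.69 = 0.31.
Justified leading P/E = b/(r−g) = 0.31/(0.122−0.065) = 5.4386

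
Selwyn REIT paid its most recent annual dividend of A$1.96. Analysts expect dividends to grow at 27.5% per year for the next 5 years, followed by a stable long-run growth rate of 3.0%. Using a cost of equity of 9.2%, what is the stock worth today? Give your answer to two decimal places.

Two-stage DDM. Project D₁…D_5 at 0.275, terminal growth 0.03, discount at r = 0.092.
D_1 = 2.4990
D_2 = 3.1862
D_3 = 4.0624
D_4 = 5.1796
D_5 = 6.6040
Terminal value at t=5: TV = D_6/(r−g) = 6.8021/(0.092−0.03) = 109.7116
P₀ = 2.4990/(1+0.092)^1 + 3.1862/(1+0.092)^2 + 4.0624/(1+0.092)^3 + 5.1796/(1+0.092)^4 + 6.6040/(1+0.092)^5 + 109.7116/(1+0.092)^5 = 86.6301

A$86.63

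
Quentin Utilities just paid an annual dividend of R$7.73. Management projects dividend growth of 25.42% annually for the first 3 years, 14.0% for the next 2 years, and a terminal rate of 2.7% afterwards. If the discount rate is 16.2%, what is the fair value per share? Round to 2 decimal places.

Three-stage DDM. Project D₁…D_5; terminal Gordon value at t=5 with g = 0.027; discount at r = 0.162.
D_1 = 9.6950
D_2 = 12.1594
D_3 = 15.2504
D_4 = 17.3854
D_5 = 19.8194
TV_5 = 20.3545/(0.162−0.027) = 150.7739
P₀ = Σ Dₜ/(1+r)ᵗ + TV_5/(1+r)^5 = 117.1296

R$117.13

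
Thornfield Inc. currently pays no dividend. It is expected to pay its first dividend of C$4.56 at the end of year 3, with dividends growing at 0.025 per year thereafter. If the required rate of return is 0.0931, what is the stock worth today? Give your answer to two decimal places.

C$56.04

Deferred-dividend DDM. At t=2 the remaining stream is a growing perpetuity with first payment D_3 = 4.56.
V_2 = D_3/(r−g) = 4.56/(0.0931−0.025) = 66.9604
P₀ = V_2/(1+r)^2 = 66.9604/(1+0.0931)^2 = 56.0400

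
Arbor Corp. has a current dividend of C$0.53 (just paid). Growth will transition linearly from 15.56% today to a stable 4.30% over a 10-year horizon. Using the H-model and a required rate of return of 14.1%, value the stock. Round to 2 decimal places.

C$8.69

H-model: P₀ = D₀[(1+g_L) + H(g_S−g_L)]/(r−g_L), with H = 10/2 = 5.
P₀ = 0.53 × [(1+0.043) + 5×(0.1556−0.043)] / (0.141−0.043)
   = 0.53 × 1.6060 / 0.098 = 8.6855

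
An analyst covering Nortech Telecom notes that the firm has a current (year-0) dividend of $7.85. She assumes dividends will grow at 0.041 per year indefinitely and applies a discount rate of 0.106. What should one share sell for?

Gordon growth model: P₀ = D₁/(r − g). D₁ = 7.85 × (1 + 0.041) = 8.1718.
P₀ = 8.1718 / (0.106 − 0.041) = 8.1718 / 0.065 = 125.7208

$125.72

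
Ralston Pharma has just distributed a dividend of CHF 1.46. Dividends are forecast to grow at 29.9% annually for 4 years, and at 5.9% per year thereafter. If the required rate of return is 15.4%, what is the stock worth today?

Two-stage DDM. Project D₁…D_4 at 0.299, terminal growth 0.059, discount at r = 0.154.
D_1 = 1.8965
D_2 = 2.4636
D_3 = 3.2002
D_4 = 4.1571
Terminal value at t=4: TV = D_5/(r−g) = 4.4024/(0.154−0.059) = 46.3406
P₀ = 1.8965/(1+0.154)^1 + 2.4636/(1+0.154)^2 + 3.2002/(1+0.154)^3 + 4.1571/(1+0.154)^4 + 46.3406/(1+0.154)^4 = 34.0498

CHF 34.05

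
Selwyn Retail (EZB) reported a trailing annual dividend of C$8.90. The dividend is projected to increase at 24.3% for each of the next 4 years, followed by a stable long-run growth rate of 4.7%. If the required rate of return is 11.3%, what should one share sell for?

Two-stage DDM. Project D₁…D_4 at 0.243, terminal growth 0.047, discount at r = 0.113.
D_1 = 11.0627
D_2 = 13.7509
D_3 = 17.0924
D_4 = 21.2459
Terminal value at t=4: TV = D_5/(r−g) = 22.2444/(0.113−0.047) = 337.0368
P₀ = 11.0627/(1+0.113)^1 + 13.7509/(1+0.113)^2 + 17.0924/(1+0.113)^3 + 21.2459/(1+0.113)^4 + 337.0368/(1+0.113)^4 = 266.9146

C$266.91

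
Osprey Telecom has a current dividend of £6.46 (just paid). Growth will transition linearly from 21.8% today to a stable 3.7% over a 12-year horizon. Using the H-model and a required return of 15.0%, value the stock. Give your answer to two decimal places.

£121.37

H-model: P₀ = D₀[(1+g_L) + H(g_S−g_L)]/(r−g_L), with H = 12/2 = 6.
P₀ = 6.46 × [(1+0.037) + 6×(0.218−0.037)] / (0.15−0.037)
   = 6.46 × 2.1230 / 0.113 = 121.3680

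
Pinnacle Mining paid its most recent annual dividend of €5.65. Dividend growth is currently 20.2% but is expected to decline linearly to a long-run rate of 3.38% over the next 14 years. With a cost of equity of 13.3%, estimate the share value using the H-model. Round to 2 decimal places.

H-model: P₀ = D₀[(1+g_L) + H(g_S−g_L)]/(r−g_L), with H = 14/2 = 7.
P₀ = 5.65 × [(1+0.0338) + 7×(0.202−0.0338)] / (0.133−0.0338)
   = 5.65 × 2.2112 / 0.0992 = 125.9403

€125.94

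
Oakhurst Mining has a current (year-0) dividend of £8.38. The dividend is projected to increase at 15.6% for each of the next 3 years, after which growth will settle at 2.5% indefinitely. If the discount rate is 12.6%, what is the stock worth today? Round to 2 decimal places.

£118.53

Two-stage DDM. Project D₁…D_3 at 0.156, terminal growth 0.025, discount at r = 0.126.
D_1 = 9.6873
D_2 = 11.1985
D_3 = 12.9455
Terminal value at t=3: TV = D_4/(r−g) = 13.2691/(0.126−0.025) = 131.3772
P₀ = 9.6873/(1+0.126)^1 + 11.1985/(1+0.126)^2 + 12.9455/(1+0.126)^3 + 131.3772/(1+0.126)^3 = 118.5284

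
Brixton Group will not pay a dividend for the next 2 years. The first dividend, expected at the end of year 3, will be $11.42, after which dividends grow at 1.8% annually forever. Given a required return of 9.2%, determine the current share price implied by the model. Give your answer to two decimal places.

$129.42

Deferred-dividend DDM. At t=2 the remaining stream is a growing perpetuity with first payment D_3 = 11.42.
V_2 = D_3/(r−g) = 11.42/(0.092−0.018) = 154.3243
P₀ = V_2/(1+r)^2 = 154.3243/(1+0.092)^2 = 129.4163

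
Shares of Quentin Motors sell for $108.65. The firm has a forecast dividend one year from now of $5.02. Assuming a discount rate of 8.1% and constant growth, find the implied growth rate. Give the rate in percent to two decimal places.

3.48%

From P₀ = D₁/(r − g), the implied growth is g = r − D₁/P₀.
g = 0.081 − 5.02/108.65 = 0.081 − 0.04620 = 0.03480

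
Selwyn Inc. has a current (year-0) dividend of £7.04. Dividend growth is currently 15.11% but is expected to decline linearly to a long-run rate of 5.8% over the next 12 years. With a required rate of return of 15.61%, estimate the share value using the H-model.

£116.01

H-model: P₀ = D₀[(1+g_L) + H(g_S−g_L)]/(r−g_L), with H = 12/2 = 6.
P₀ = 7.04 × [(1+0.058) + 6×(0.1511−0.058)] / (0.1561−0.058)
   = 7.04 × 1.6166 / 0.0981 = 116.0129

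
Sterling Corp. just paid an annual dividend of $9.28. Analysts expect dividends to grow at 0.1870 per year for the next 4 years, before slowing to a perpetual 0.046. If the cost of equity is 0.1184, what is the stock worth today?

$213.29

Two-stage DDM. Project D₁…D_4 at 0.187, terminal growth 0.046, discount at r = 0.1184.
D_1 = 11.0154
D_2 = 13.0752
D_3 = 15.5203
D_4 = 18.4226
Terminal value at t=4: TV = D_5/(r−g) = 19.2700/(0.1184−0.046) = 266.1607
P₀ = 11.0154/(1+0.1184)^1 + 13.0752/(1+0.1184)^2 + 15.5203/(1+0.1184)^3 + 18.4226/(1+0.1184)^4 + 266.1607/(1+0.1184)^4 = 213.2921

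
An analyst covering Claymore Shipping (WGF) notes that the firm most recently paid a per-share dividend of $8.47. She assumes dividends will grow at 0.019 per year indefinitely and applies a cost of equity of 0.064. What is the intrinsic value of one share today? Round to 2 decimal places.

$191.80

Gordon growth model: P₀ = D₁/(r − g). D₁ = 8.47 × (1 + 0.019) = 8.6309.
P₀ = 8.6309 / (0.064 − 0.019) = 8.6309 / 0.045 = 191.7984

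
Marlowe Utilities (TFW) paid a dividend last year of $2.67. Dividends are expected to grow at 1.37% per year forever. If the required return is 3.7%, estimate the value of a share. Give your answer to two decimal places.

$116.16

Gordon growth model: P₀ = D₁/(r − g). D₁ = 2.67 × (1 + 0.0137) = 2.7066.
P₀ = 2.7066 / (0.037 − 0.0137) = 2.7066 / 0.0233 = 116.1622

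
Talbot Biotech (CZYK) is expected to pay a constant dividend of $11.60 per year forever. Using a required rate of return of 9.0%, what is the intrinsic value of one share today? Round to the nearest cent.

Zero-growth DDM (perpetuity): P₀ = D/r = 11.60 / 0.09 = 128.8889

$128.89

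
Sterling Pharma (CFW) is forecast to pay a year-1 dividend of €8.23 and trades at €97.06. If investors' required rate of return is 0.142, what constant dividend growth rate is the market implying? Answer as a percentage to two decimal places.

5.72%

From P₀ = D₁/(r − g), the implied growth is g = r − D₁/P₀.
g = 0.142 − 8.23/97.06 = 0.142 − 0.08479 = 0.05721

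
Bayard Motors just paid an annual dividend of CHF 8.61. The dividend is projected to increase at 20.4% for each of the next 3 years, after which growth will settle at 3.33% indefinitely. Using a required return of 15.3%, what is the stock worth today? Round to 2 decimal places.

CHF 112.81

Two-stage DDM. Project D₁…D_3 at 0.204, terminal growth 0.0333, discount at r = 0.153.
D_1 = 10.3664
D_2 = 12.4812
D_3 = 15.0274
Terminal value at t=3: TV = D_4/(r−g) = 15.5278/(0.153−0.0333) = 129.7224
P₀ = 10.3664/(1+0.153)^1 + 12.4812/(1+0.153)^2 + 15.0274/(1+0.153)^3 + 129.7224/(1+0.153)^3 = 112.8137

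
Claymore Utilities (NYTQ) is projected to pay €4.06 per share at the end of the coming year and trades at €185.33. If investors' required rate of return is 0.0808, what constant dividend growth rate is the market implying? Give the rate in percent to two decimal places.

5.89%

From P₀ = D₁/(r − g), the implied growth is g = r − D₁/P₀.
g = 0.0808 − 4.06/185.33 = 0.0808 − 0.02191 = 0.05889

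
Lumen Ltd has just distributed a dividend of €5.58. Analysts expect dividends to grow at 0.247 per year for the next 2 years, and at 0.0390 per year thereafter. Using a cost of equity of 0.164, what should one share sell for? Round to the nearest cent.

Two-stage DDM. Project D₁…D_2 at 0.247, terminal growth 0.039, discount at r = 0.164.
D_1 = 6.9583
D_2 = 8.6770
Terminal value at t=2: TV = D_3/(r−g) = 9.0154/(0.164−0.039) = 72.1228
P₀ = 6.9583/(1+0.164)^1 + 8.6770/(1+0.164)^2 + 72.1228/(1+0.164)^2 = 65.6133

€65.61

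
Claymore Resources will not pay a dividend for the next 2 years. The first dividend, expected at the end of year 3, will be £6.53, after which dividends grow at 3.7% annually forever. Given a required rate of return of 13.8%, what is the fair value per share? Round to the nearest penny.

Deferred-dividend DDM. At t=2 the remaining stream is a growing perpetuity with first payment D_3 = 6.53.
V_2 = D_3/(r−g) = 6.53/(0.138−0.037) = 64.6535
P₀ = V_2/(1+r)^2 = 64.6535/(1+0.138)^2 = 49.9238

£49.92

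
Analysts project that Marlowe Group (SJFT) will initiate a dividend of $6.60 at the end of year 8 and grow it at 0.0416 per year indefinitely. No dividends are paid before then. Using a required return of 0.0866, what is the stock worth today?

$82.01

Deferred-dividend DDM. At t=7 the remaining stream is a growing perpetuity with first payment D_8 = 6.60.
V_7 = D_8/(r−g) = 6.60/(0.0866−0.0416) = 146.6667
P₀ = V_7/(1+r)^7 = 146.6667/(1+0.0866)^7 = 82.0056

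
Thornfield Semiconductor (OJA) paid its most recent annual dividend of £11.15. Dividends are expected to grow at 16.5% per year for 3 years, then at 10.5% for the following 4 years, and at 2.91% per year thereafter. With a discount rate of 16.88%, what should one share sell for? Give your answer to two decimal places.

Three-stage DDM. Project D₁…D_7; terminal Gordon value at t=7 with g = 0.0291; discount at r = 0.1688.
D_1 = 12.9898
D_2 = 15.1331
D_3 = 17.6300
D_4 = 19.4812
D_5 = 21.5267
D_6 = 23.7870
D_7 = 26.2846
TV_7 = 27.0495/(0.1688−0.0291) = 193.6257
P₀ = Σ Dₜ/(1+r)ᵗ + TV_7/(1+r)^7 = 136.6726

£136.67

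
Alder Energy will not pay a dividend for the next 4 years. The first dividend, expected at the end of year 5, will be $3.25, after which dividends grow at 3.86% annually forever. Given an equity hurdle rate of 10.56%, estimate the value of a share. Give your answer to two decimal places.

Deferred-dividend DDM. At t=4 the remaining stream is a growing perpetuity with first payment D_5 = 3.25.
V_4 = D_5/(r−g) = 3.25/(0.1056−0.0386) = 48.5075
P₀ = V_4/(1+r)^4 = 48.5075/(1+0.1056)^4 = 32.4651

$32.47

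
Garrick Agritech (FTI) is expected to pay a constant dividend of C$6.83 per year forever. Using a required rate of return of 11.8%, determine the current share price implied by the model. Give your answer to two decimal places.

C$57.88

Zero-growth DDM (perpetuity): P₀ = D/r = 6.83 / 0.118 = 57.8814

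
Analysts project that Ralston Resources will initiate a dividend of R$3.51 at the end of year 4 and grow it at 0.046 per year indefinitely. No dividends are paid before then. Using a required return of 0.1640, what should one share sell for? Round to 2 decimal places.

Deferred-dividend DDM. At t=3 the remaining stream is a growing perpetuity with first payment D_4 = 3.51.
V_3 = D_4/(r−g) = 3.51/(0.164−0.046) = 29.7458
P₀ = V_3/(1+r)^3 = 29.7458/(1+0.164)^3 = 18.8611

R$18.86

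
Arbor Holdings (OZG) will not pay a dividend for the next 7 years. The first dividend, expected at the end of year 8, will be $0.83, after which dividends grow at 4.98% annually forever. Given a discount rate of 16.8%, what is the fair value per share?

$2.37

Deferred-dividend DDM. At t=7 the remaining stream is a growing perpetuity with first payment D_8 = 0.83.
V_7 = D_8/(r−g) = 0.83/(0.168−0.0498) = 7.0220
P₀ = V_7/(1+r)^7 = 7.0220/(1+0.168)^7 = 2.3679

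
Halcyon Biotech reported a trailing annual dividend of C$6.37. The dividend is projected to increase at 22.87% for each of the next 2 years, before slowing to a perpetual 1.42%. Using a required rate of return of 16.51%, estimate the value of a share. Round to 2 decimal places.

Two-stage DDM. Project D₁…D_2 at 0.2287, terminal growth 0.0142, discount at r = 0.1651.
D_1 = 7.8268
D_2 = 9.6168
Terminal value at t=2: TV = D_3/(r−g) = 9.7534/(0.1651−0.0142) = 64.6347
P₀ = 7.8268/(1+0.1651)^1 + 9.6168/(1+0.1651)^2 + 64.6347/(1+0.1651)^2 = 61.4166

C$61.42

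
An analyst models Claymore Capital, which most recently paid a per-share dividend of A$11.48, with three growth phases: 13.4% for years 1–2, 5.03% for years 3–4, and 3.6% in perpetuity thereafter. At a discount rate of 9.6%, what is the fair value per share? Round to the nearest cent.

A$242.11

Three-stage DDM. Project D₁…D_4; terminal Gordon value at t=4 with g = 0.036; discount at r = 0.096.
D_1 = 13.0183
D_2 = 14.7628
D_3 = 15.5053
D_4 = 16.2853
TV_4 = 16.8715/(0.096−0.036) = 281.1922
P₀ = Σ Dₜ/(1+r)ᵗ + TV_4/(1+r)^4 = 242.1088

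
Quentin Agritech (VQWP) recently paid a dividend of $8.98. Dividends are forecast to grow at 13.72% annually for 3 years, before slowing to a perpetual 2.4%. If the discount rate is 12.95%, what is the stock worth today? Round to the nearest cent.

Two-stage DDM. Project D₁…D_3 at 0.1372, terminal growth 0.024, discount at r = 0.1295.
D_1 = 10.2121
D_2 = 11.6132
D_3 = 13.2065
Terminal value at t=3: TV = D_4/(r−g) = 13.5234/(0.1295−0.024) = 128.1842
P₀ = 10.2121/(1+0.1295)^1 + 11.6132/(1+0.1295)^2 + 13.2065/(1+0.1295)^3 + 128.1842/(1+0.1295)^3 = 116.2651

$116.27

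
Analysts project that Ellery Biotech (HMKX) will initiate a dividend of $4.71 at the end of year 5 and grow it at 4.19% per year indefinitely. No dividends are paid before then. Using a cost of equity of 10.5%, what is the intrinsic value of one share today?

$50.07

Deferred-dividend DDM. At t=4 the remaining stream is a growing perpetuity with first payment D_5 = 4.71.
V_4 = D_5/(r−g) = 4.71/(0.105−0.0419) = 74.6434
P₀ = V_4/(1+r)^4 = 74.6434/(1+0.105)^4 = 50.0659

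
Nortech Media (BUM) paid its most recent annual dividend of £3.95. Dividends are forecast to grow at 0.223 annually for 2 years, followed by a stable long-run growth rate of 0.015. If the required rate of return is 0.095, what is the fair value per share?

Two-stage DDM. Project D₁…D_2 at 0.223, terminal growth 0.015, discount at r = 0.095.
D_1 = 4.8309
D_2 = 5.9081
Terminal value at t=2: TV = D_3/(r−g) = 5.9968/(0.095−0.015) = 74.9594
P₀ = 4.8309/(1+0.095)^1 + 5.9081/(1+0.095)^2 + 74.9594/(1+0.095)^2 = 71.8561

£71.86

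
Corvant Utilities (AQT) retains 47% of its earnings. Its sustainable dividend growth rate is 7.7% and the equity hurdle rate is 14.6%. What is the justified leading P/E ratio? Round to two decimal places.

Payout ratio b = 1 − 0.47 = 0.53.
Justified leading P/E = b/(r−g) = 0.53/(0.146−0.077) = 7.6812

7.68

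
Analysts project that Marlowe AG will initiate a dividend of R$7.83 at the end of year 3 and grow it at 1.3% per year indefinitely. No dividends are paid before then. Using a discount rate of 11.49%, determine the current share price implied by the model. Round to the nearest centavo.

R$61.82

Deferred-dividend DDM. At t=2 the remaining stream is a growing perpetuity with first payment D_3 = 7.83.
V_2 = D_3/(r−g) = 7.83/(0.1149−0.013) = 76.8400
P₀ = V_2/(1+r)^2 = 76.8400/(1+0.1149)^2 = 61.8181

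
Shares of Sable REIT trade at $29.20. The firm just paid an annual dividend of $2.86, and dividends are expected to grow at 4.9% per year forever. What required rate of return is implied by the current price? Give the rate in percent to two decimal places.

15.17%

Rearranging the constant-growth DDM: r = D₁/P₀ + g.
D₁ = 2.86 × (1 + 0.049) = 3.0001.
r = 3.0001 / 29.20 + 0.049 = 0.10274 + 0.049 = 0.15174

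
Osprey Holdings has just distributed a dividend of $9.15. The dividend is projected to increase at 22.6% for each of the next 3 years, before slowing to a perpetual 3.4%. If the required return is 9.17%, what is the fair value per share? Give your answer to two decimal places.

Two-stage DDM. Project D₁…D_3 at 0.226, terminal growth 0.034, discount at r = 0.0917.
D_1 = 11.2179
D_2 = 13.7531
D_3 = 16.8614
Terminal value at t=3: TV = D_4/(r−g) = 17.4346/(0.0917−0.034) = 302.1602
P₀ = 11.2179/(1+0.0917)^1 + 13.7531/(1+0.0917)^2 + 16.8614/(1+0.0917)^3 + 302.1602/(1+0.0917)^3 = 267.0095

$267.01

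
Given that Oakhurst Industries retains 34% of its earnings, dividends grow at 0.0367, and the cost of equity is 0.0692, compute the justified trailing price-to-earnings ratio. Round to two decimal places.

Payout ratio b = 1 − 0.34 = 0.66.
Justified trailing P/E = b(1+g)/(r−g) = 0.66×(1+0.0367)/(0.0692−0.0367) = 21.0530

21.05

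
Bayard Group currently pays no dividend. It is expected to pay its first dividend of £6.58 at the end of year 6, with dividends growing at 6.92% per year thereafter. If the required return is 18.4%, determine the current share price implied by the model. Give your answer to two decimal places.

£24.63

Deferred-dividend DDM. At t=5 the remaining stream is a growing perpetuity with first payment D_6 = 6.58.
V_5 = D_6/(r−g) = 6.58/(0.184−0.0692) = 57.3171
P₀ = V_5/(1+r)^5 = 57.3171/(1+0.184)^5 = 24.6335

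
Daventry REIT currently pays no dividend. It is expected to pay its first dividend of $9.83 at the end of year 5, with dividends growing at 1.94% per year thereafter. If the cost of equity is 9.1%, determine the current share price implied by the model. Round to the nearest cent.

Deferred-dividend DDM. At t=4 the remaining stream is a growing perpetuity with first payment D_5 = 9.83.
V_4 = D_5/(r−g) = 9.83/(0.091−0.0194) = 137.2905
P₀ = V_4/(1+r)^4 = 137.2905/(1+0.091)^4 = 96.9040

$96.90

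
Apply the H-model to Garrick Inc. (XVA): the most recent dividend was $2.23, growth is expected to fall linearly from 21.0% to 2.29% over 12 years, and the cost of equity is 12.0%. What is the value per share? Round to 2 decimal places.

$49.27

H-model: P₀ = D₀[(1+g_L) + H(g_S−g_L)]/(r−g_L), with H = 12/2 = 6.
P₀ = 2.23 × [(1+0.0229) + 6×(0.21−0.0229)] / (0.12−0.0229)
   = 2.23 × 2.1455 / 0.0971 = 49.2736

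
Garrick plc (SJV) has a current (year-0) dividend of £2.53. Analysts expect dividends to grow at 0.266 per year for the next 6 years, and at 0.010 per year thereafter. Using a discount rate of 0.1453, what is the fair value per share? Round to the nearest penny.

Two-stage DDM. Project D₁…D_6 at 0.266, terminal growth 0.01, discount at r = 0.1453.
D_1 = 3.2030
D_2 = 4.0550
D_3 = 5.1336
D_4 = 6.4991
D_5 = 8.2279
D_6 = 10.4165
Terminal value at t=6: TV = D_7/(r−g) = 10.5207/(0.1453−0.01) = 77.7582
P₀ = 3.2030/(1+0.1453)^1 + 4.0550/(1+0.1453)^2 + 5.1336/(1+0.1453)^3 + 6.4991/(1+0.1453)^4 + 8.2279/(1+0.1453)^5 + 10.4165/(1+0.1453)^6 + 77.7582/(1+0.1453)^6 = 56.3264

£56.33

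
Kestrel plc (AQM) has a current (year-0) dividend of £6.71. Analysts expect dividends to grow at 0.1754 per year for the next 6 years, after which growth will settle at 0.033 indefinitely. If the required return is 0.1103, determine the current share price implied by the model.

Two-stage DDM. Project D₁…D_6 at 0.1754, terminal growth 0.033, discount at r = 0.1103.
D_1 = 7.8869
D_2 = 9.2703
D_3 = 10.8963
D_4 = 12.8075
D_5 = 15.0540
D_6 = 17.6944
Terminal value at t=6: TV = D_7/(r−g) = 18.2783/(0.1103−0.033) = 236.4599
P₀ = 7.8869/(1+0.1103)^1 + 9.2703/(1+0.1103)^2 + 10.8963/(1+0.1103)^3 + 12.8075/(1+0.1103)^4 + 15.0540/(1+0.1103)^5 + 17.6944/(1+0.1103)^6 + 236.4599/(1+0.1103)^6 = 175.5946

£175.59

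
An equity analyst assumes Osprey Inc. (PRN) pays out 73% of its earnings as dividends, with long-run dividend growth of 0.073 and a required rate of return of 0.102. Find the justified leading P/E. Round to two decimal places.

Justified leading P/E = b/(r−g) = 0.73/(0.102−0.073) = 25.1724

25.17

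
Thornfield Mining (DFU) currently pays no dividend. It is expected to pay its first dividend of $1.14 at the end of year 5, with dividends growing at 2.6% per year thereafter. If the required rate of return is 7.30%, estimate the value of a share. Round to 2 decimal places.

Deferred-dividend DDM. At t=4 the remaining stream is a growing perpetuity with first payment D_5 = 1.14.
V_4 = D_5/(r−g) = 1.14/(0.073−0.026) = 24.2553
P₀ = V_4/(1+r)^4 = 24.2553/(1+0.073)^4 = 18.2982

$18.30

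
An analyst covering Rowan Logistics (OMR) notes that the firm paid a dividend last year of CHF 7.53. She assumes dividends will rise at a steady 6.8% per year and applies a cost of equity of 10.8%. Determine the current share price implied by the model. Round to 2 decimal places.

Gordon growth model: P₀ = D₁/(r − g). D₁ = 7.53 × (1 + 0.068) = 8.0420.
P₀ = 8.0420 / (0.108 − 0.068) = 8.0420 / 0.04 = 201.0510

CHF 201.05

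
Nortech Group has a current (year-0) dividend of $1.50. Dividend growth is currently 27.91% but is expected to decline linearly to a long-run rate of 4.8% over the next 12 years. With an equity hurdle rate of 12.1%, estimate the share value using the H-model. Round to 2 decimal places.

$50.03

H-model: P₀ = D₀[(1+g_L) + H(g_S−g_L)]/(r−g_L), with H = 12/2 = 6.
P₀ = 1.50 × [(1+0.048) + 6×(0.2791−0.048)] / (0.121−0.048)
   = 1.50 × 2.4346 / 0.073 = 50.0260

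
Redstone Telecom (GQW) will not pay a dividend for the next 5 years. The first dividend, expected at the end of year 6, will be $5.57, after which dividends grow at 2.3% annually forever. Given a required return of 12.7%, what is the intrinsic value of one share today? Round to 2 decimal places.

$29.46

Deferred-dividend DDM. At t=5 the remaining stream is a growing perpetuity with first payment D_6 = 5.57.
V_5 = D_6/(r−g) = 5.57/(0.127−0.023) = 53.5577
P₀ = V_5/(1+r)^5 = 53.5577/(1+0.127)^5 = 29.4579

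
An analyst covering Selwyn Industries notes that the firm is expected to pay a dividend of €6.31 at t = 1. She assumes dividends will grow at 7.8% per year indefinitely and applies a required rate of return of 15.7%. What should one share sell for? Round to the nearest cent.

€79.87

Gordon growth model: P₀ = D₁/(r − g), with D₁ = 6.31 given directly.
P₀ = 6.3100 / (0.157 − 0.078) = 6.3100 / 0.079 = 79.8734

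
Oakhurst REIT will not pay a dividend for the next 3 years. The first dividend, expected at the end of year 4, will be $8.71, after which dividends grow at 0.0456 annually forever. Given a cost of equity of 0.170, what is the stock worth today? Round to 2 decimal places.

Deferred-dividend DDM. At t=3 the remaining stream is a growing perpetuity with first payment D_4 = 8.71.
V_3 = D_4/(r−g) = 8.71/(0.17−0.0456) = 70.0161
P₀ = V_3/(1+r)^3 = 70.0161/(1+0.17)^3 = 43.7160

$43.72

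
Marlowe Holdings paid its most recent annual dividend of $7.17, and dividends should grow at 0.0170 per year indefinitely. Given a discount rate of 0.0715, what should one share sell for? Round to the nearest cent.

Gordon growth model: P₀ = D₁/(r − g). D₁ = 7.17 × (1 + 0.017) = 7.2919.
P₀ = 7.2919 / (0.0715 − 0.017) = 7.2919 / 0.0545 = 133.7961

$133.80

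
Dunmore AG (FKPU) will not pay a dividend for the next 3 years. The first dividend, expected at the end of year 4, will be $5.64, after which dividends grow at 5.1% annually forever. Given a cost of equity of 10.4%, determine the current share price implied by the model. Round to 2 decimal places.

$79.09

Deferred-dividend DDM. At t=3 the remaining stream is a growing perpetuity with first payment D_4 = 5.64.
V_3 = D_4/(r−g) = 5.64/(0.104−0.051) = 106.4151
P₀ = V_3/(1+r)^3 = 106.4151/(1+0.104)^3 = 79.0853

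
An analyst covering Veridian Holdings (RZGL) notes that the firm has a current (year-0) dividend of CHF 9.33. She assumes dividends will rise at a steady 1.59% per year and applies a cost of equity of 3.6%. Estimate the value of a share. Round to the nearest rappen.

Gordon growth model: P₀ = D₁/(r − g). D₁ = 9.33 × (1 + 0.0159) = 9.4783.
P₀ = 9.4783 / (0.036 − 0.0159) = 9.4783 / 0.0201 = 471.5596

CHF 471.56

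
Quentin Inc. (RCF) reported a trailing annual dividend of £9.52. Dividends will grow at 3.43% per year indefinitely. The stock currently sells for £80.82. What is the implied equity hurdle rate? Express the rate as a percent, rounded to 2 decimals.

Rearranging the constant-growth DDM: r = D₁/P₀ + g.
D₁ = 9.52 × (1 + 0.0343) = 9.8465.
r = 9.8465 / 80.82 + 0.0343 = 0.12183 + 0.0343 = 0.15613

15.61%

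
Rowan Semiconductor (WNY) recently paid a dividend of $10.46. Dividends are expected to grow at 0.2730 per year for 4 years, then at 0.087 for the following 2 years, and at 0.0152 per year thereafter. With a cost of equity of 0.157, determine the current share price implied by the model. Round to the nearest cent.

Three-stage DDM. Project D₁…D_6; terminal Gordon value at t=6 with g = 0.0152; discount at r = 0.157.
D_1 = 13.3156
D_2 = 16.9507
D_3 = 21.5783
D_4 = 27.4692
D_5 = 29.8590
D_6 = 32.4567
TV_6 = 32.9500/(0.157−0.0152) = 232.3698
P₀ = Σ Dₜ/(1+r)ᵗ + TV_6/(1+r)^6 = 178.2319

$178.23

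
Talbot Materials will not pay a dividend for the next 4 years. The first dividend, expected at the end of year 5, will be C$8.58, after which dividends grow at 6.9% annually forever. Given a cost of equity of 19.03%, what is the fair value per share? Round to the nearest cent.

C$35.24

Deferred-dividend DDM. At t=4 the remaining stream is a growing perpetuity with first payment D_5 = 8.58.
V_4 = D_5/(r−g) = 8.58/(0.1903−0.069) = 70.7337
P₀ = V_4/(1+r)^4 = 70.7337/(1+0.1903)^4 = 35.2371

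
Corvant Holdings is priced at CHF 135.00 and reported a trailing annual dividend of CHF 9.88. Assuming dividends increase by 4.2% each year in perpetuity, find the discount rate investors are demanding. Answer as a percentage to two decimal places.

11.83%

Rearranging the constant-growth DDM: r = D₁/P₀ + g.
D₁ = 9.88 × (1 + 0.042) = 10.2950.
r = 10.2950 / 135.00 + 0.042 = 0.07626 + 0.042 = 0.11826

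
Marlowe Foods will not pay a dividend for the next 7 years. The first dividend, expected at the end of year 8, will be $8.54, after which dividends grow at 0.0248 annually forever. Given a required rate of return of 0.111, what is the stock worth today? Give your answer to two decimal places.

Deferred-dividend DDM. At t=7 the remaining stream is a growing perpetuity with first payment D_8 = 8.54.
V_7 = D_8/(r−g) = 8.54/(0.111−0.0248) = 99.0719
P₀ = V_7/(1+r)^7 = 99.0719/(1+0.111)^7 = 47.4190

$47.42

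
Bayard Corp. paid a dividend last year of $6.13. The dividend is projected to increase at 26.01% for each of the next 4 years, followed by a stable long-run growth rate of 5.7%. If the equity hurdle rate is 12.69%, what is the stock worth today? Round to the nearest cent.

Two-stage DDM. Project D₁…D_4 at 0.2601, terminal growth 0.057, discount at r = 0.1269.
D_1 = 7.7244
D_2 = 9.7335
D_3 = 12.2652
D_4 = 15.4554
Terminal value at t=4: TV = D_5/(r−g) = 16.3364/(0.1269−0.057) = 233.7106
P₀ = 7.7244/(1+0.1269)^1 + 9.7335/(1+0.1269)^2 + 12.2652/(1+0.1269)^3 + 15.4554/(1+0.1269)^4 + 233.7106/(1+0.1269)^4 = 177.5968

$177.60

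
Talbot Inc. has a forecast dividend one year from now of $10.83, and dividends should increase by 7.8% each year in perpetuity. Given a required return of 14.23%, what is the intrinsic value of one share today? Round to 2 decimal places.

$168.43

Gordon growth model: P₀ = D₁/(r − g), with D₁ = 10.83 given directly.
P₀ = 10.8300 / (0.1423 − 0.078) = 10.8300 / 0.0643 = 168.4292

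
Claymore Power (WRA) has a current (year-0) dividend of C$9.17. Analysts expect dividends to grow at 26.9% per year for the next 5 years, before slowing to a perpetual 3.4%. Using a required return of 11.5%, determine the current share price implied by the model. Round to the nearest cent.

C$292.26

Two-stage DDM. Project D₁…D_5 at 0.269, terminal growth 0.034, discount at r = 0.115.
D_1 = 11.6367
D_2 = 14.7670
D_3 = 18.7393
D_4 = 23.7802
D_5 = 30.1771
Terminal value at t=5: TV = D_6/(r−g) = 31.2031/(0.115−0.034) = 385.2237
P₀ = 11.6367/(1+0.115)^1 + 14.7670/(1+0.115)^2 + 18.7393/(1+0.115)^3 + 23.7802/(1+0.115)^4 + 30.1771/(1+0.115)^5 + 385.2237/(1+0.115)^5 = 292.2608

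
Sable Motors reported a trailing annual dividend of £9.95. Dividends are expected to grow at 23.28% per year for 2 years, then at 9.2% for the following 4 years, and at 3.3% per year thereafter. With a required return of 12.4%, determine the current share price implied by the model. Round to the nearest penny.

Three-stage DDM. Project D₁…D_6; terminal Gordon value at t=6 with g = 0.033; discount at r = 0.124.
D_1 = 12.2664
D_2 = 15.1220
D_3 = 16.5132
D_4 = 18.0324
D_5 = 19.6914
D_6 = 21.5030
TV_6 = 22.2126/(0.124−0.033) = 244.0944
P₀ = Σ Dₜ/(1+r)ᵗ + TV_6/(1+r)^6 = 188.4972

£188.50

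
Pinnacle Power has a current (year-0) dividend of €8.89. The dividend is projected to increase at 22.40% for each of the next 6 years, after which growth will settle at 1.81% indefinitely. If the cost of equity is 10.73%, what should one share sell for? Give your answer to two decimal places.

€261.97

Two-stage DDM. Project D₁…D_6 at 0.224, terminal growth 0.0181, discount at r = 0.1073.
D_1 = 10.8814
D_2 = 13.3188
D_3 = 16.3022
D_4 = 19.9539
D_5 = 24.4236
D_6 = 29.8944
Terminal value at t=6: TV = D_7/(r−g) = 30.4355/(0.1073−0.0181) = 341.2054
P₀ = 10.8814/(1+0.1073)^1 + 13.3188/(1+0.1073)^2 + 16.3022/(1+0.1073)^3 + 19.9539/(1+0.1073)^4 + 24.4236/(1+0.1073)^5 + 29.8944/(1+0.1073)^6 + 341.2054/(1+0.1073)^6 = 261.9672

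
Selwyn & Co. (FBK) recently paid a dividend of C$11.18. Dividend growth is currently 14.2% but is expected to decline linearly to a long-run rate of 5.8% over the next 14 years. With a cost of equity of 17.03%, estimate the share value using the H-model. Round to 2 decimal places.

C$163.87

H-model: P₀ = D₀[(1+g_L) + H(g_S−g_L)]/(r−g_L), with H = 14/2 = 7.
P₀ = 11.18 × [(1+0.058) + 7×(0.142−0.058)] / (0.1703−0.058)
   = 11.18 × 1.6460 / 0.1123 = 163.8671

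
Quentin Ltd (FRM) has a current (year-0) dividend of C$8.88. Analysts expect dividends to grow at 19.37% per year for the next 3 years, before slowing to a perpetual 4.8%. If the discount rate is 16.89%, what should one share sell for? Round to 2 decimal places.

C$109.77

Two-stage DDM. Project D₁…D_3 at 0.1937, terminal growth 0.048, discount at r = 0.1689.
D_1 = 10.6001
D_2 = 12.6533
D_3 = 15.1042
Terminal value at t=3: TV = D_4/(r−g) = 15.8292/(0.1689−0.048) = 130.9283
P₀ = 10.6001/(1+0.1689)^1 + 12.6533/(1+0.1689)^2 + 15.1042/(1+0.1689)^3 + 130.9283/(1+0.1689)^3 = 109.7653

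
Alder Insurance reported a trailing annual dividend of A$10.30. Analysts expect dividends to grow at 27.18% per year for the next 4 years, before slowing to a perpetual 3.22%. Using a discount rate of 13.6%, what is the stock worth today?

A$215.98

Two-stage DDM. Project D₁…D_4 at 0.2718, terminal growth 0.0322, discount at r = 0.136.
D_1 = 13.0995
D_2 = 16.6600
D_3 = 21.1882
D_4 = 26.9471
Terminal value at t=4: TV = D_5/(r−g) = 27.8148/(0.136−0.0322) = 267.9656
P₀ = 13.0995/(1+0.136)^1 + 16.6600/(1+0.136)^2 + 21.1882/(1+0.136)^3 + 26.9471/(1+0.136)^4 + 267.9656/(1+0.136)^4 = 215.9784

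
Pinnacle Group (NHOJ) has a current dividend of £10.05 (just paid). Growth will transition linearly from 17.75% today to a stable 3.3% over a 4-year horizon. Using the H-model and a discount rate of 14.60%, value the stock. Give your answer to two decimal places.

£117.58

H-model: P₀ = D₀[(1+g_L) + H(g_S−g_L)]/(r−g_L), with H = 4/2 = 2.
P₀ = 10.05 × [(1+0.033) + 2×(0.1775−0.033)] / (0.146−0.033)
   = 10.05 × 1.3220 / 0.113 = 117.5761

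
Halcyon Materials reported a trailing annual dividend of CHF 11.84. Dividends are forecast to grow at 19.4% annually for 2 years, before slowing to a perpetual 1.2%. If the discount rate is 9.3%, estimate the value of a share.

Two-stage DDM. Project D₁…D_2 at 0.194, terminal growth 0.012, discount at r = 0.093.
D_1 = 14.1370
D_2 = 16.8795
Terminal value at t=2: TV = D_3/(r−g) = 17.0821/(0.093−0.012) = 210.8899
P₀ = 14.1370/(1+0.093)^1 + 16.8795/(1+0.093)^2 + 210.8899/(1+0.093)^2 = 203.5922

CHF 203.59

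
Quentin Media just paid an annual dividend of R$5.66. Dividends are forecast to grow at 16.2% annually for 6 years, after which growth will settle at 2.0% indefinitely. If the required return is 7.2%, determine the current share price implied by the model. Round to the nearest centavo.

R$225.55

Two-stage DDM. Project D₁…D_6 at 0.162, terminal growth 0.02, discount at r = 0.072.
D_1 = 6.5769
D_2 = 7.6424
D_3 = 8.8804
D_4 = 10.3191
D_5 = 11.9908
D_6 = 13.9333
Terminal value at t=6: TV = D_7/(r−g) = 14.2119/(0.072−0.02) = 273.3065
P₀ = 6.5769/(1+0.072)^1 + 7.6424/(1+0.072)^2 + 8.8804/(1+0.072)^3 + 10.3191/(1+0.072)^4 + 11.9908/(1+0.072)^5 + 13.9333/(1+0.072)^6 + 273.3065/(1+0.072)^6 = 225.5451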